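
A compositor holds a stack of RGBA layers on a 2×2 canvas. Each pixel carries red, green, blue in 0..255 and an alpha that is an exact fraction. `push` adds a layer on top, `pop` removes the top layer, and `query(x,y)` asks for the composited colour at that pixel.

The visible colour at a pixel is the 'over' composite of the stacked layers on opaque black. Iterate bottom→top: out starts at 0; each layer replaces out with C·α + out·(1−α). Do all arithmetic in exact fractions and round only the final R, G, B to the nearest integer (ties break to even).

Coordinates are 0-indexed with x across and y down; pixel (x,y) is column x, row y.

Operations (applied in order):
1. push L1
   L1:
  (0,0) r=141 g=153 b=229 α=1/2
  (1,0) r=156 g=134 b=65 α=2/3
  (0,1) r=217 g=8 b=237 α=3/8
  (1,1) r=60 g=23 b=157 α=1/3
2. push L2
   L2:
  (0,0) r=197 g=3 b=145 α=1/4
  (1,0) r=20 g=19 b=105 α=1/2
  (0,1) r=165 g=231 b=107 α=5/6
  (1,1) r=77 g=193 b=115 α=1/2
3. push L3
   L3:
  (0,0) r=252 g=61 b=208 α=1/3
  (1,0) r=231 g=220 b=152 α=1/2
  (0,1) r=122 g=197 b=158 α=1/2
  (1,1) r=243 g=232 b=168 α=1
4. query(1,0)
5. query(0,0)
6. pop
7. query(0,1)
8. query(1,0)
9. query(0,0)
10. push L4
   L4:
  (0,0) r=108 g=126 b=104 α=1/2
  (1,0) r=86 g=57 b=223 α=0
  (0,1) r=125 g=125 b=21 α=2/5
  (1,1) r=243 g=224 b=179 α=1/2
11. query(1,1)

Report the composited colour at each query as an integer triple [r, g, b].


query (1,0) [L1,L2,L3] — begin 0,0,0
L1 α=2/3: [104, 268/3, 130/3]
L2 α=1/2: [62, 325/6, 445/6]
L3 α=1/2: [293/2, 1645/12, 1357/12]
rounded: [146, 137, 113]

(0,0) stack=L1,L2,L3; from [0,0,0]:
+L1 (α=1/2) → [141/2, 153/2, 229/2]
+L2 (α=1/4) → [817/8, 465/8, 977/8]
+L3 (α=1/3) → [1825/12, 709/12, 603/4]
rounded: [152, 59, 151]

at x=0,y=1 over L1,L2:
+L1 (α=3/8) → [651/8, 3, 711/8]
+L2 (α=5/6) → [2417/16, 193, 4991/48]
→ [151, 193, 104]

query (1,0) [L1,L2] — begin 0,0,0
L1 α=2/3: [104, 268/3, 130/3]
L2 α=1/2: [62, 325/6, 445/6]
rounded: [62, 54, 74]

at x=0,y=0 over L1,L2:
L1 α=1/2: [141/2, 153/2, 229/2]
L2 α=1/4: [817/8, 465/8, 977/8]
= [102, 58, 122]

(1,1) stack=L1,L2,L4; from [0,0,0]:
after L1 α=1/3: [20, 23/3, 157/3]
after L2 α=1/2: [97/2, 301/3, 251/3]
after L4 α=1/2: [583/4, 973/6, 394/3]
rounded: [146, 162, 131]


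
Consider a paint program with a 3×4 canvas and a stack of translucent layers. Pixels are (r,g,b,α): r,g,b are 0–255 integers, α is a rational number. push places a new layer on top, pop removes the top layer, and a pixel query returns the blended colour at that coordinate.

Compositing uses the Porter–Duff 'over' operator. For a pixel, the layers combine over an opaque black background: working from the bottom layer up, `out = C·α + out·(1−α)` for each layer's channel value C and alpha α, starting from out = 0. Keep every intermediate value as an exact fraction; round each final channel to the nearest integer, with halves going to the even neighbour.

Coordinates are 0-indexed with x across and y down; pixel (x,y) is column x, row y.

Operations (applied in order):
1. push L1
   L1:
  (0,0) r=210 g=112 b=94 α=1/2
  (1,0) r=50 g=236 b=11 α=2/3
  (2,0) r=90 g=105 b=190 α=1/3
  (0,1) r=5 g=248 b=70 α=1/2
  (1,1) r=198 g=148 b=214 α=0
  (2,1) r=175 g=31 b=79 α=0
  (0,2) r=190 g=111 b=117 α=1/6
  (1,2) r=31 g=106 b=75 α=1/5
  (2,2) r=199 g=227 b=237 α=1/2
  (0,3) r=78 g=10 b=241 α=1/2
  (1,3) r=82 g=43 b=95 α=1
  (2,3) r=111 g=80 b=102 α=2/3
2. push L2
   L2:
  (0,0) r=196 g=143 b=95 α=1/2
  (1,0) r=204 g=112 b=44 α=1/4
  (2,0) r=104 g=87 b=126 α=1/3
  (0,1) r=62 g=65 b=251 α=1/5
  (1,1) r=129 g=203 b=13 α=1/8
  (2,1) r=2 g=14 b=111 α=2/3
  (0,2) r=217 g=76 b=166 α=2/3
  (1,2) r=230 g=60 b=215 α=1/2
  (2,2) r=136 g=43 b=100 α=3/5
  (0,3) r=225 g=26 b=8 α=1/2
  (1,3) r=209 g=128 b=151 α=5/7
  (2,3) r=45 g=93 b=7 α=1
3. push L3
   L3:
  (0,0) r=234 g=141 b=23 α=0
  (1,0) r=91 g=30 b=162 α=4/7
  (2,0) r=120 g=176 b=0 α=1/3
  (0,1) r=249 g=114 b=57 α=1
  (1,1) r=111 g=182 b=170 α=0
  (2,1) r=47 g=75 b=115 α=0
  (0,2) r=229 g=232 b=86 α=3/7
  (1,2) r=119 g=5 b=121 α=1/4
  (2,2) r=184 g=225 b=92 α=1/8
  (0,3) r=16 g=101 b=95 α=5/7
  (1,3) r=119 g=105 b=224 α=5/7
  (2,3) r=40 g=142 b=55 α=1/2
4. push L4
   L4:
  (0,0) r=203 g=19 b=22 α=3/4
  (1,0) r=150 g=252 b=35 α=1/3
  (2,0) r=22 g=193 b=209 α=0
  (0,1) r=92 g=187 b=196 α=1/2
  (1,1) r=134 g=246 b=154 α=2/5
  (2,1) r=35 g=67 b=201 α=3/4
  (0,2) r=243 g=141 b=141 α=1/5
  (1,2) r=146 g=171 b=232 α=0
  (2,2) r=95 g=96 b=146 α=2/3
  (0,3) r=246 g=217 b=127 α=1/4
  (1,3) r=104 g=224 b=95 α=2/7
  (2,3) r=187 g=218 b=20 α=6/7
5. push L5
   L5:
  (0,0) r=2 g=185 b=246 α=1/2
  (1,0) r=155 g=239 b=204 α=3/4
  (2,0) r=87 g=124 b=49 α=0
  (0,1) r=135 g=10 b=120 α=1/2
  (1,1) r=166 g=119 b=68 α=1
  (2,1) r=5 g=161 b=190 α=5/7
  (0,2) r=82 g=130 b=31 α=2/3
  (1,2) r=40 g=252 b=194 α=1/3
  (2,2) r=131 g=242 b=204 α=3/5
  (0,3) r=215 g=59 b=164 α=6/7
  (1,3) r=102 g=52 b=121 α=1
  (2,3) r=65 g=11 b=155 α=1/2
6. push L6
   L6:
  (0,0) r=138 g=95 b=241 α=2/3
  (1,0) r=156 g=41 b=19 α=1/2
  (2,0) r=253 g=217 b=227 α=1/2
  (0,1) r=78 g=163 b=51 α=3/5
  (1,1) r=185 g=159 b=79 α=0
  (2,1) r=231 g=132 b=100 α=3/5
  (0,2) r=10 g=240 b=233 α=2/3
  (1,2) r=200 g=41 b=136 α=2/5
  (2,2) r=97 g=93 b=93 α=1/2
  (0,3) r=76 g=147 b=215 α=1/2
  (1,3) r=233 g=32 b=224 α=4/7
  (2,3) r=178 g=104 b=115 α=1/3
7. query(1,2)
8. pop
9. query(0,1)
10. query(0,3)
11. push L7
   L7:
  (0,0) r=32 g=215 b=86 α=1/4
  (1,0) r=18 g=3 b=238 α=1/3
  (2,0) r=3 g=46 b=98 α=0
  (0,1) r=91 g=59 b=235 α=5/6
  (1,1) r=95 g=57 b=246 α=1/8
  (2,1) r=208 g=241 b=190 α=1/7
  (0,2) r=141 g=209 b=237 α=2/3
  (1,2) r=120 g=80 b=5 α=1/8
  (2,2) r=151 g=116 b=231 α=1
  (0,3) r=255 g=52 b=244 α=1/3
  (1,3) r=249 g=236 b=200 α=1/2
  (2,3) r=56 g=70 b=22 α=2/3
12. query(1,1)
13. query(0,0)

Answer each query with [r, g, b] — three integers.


(1,2) stack=L1,L2,L3,L4,L5,L6; from [0,0,0]:
after L1 α=1/5: [31/5, 106/5, 15]
after L2 α=1/2: [1181/10, 203/5, 115]
after L3 α=1/4: [4733/40, 317/10, 233/2]
after L4 α=0: [4733/40, 317/10, 233/2]
after L5 α=1/3: [5533/60, 1577/15, 427/3]
after L6 α=2/5: [13533/100, 1987/25, 699/5]
→ [135, 79, 140]

at x=0,y=1 over L1,L2,L3,L4,L5:
after L1 α=1/2: [5/2, 124, 35]
after L2 α=1/5: [72/5, 561/5, 391/5]
after L3 α=1: [249, 114, 57]
after L4 α=1/2: [341/2, 301/2, 253/2]
after L5 α=1/2: [611/4, 321/4, 493/4]
rounded: [153, 80, 123]

(0,3) stack=L1,L2,L3,L4,L5; from [0,0,0]:
L1 α=1/2: [39, 5, 241/2]
L2 α=1/2: [132, 31/2, 257/4]
L3 α=5/7: [344/7, 536/7, 1207/14]
L4 α=1/4: [1377/14, 3127/28, 5399/56]
L5 α=6/7: [19437/98, 13039/196, 60503/392]
→ [198, 67, 154]

(1,1) stack=L1,L2,L3,L4,L5,L7; from [0,0,0]:
+L1 (α=0) → [0, 0, 0]
+L2 (α=1/8) → [129/8, 203/8, 13/8]
+L3 (α=0) → [129/8, 203/8, 13/8]
+L4 (α=2/5) → [2531/40, 909/8, 2503/40]
+L5 (α=1) → [166, 119, 68]
+L7 (α=1/8) → [1257/8, 445/4, 361/4]
= [157, 111, 90]

query (0,0) [L1,L2,L3,L4,L5,L7] — begin 0,0,0
L1 α=1/2: [105, 56, 47]
L2 α=1/2: [301/2, 199/2, 71]
L3 α=0: [301/2, 199/2, 71]
L4 α=3/4: [1519/8, 313/8, 137/4]
L5 α=1/2: [1535/16, 1793/16, 1121/8]
L7 α=1/4: [5117/64, 8819/64, 4051/32]
→ [80, 138, 127]


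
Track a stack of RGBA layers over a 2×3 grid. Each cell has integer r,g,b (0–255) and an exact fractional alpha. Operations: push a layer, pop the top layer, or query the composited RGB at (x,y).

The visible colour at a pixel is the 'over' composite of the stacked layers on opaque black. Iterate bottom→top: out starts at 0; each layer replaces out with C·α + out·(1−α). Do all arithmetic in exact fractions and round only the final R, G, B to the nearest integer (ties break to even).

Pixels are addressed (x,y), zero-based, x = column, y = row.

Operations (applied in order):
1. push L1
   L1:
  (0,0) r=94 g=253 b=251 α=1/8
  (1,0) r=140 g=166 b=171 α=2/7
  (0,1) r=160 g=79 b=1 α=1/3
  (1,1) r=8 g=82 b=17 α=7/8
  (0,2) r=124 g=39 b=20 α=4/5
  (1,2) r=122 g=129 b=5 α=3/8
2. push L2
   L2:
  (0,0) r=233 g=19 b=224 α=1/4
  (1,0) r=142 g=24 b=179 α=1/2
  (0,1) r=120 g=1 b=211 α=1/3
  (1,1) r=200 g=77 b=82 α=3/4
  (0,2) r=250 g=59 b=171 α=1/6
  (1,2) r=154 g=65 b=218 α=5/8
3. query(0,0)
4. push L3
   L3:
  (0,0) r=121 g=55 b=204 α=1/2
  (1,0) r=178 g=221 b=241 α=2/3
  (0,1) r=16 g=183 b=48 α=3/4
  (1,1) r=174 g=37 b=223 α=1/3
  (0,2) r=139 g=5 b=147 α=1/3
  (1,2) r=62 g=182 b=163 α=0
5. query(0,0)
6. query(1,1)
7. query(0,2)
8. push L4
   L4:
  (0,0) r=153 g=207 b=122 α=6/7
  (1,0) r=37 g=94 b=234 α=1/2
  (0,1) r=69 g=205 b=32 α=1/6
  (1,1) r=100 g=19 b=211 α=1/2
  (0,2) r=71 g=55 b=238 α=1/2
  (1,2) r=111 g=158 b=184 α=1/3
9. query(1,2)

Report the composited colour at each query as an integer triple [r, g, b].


(0,0) stack=L1,L2; from [0,0,0]:
after L1 α=1/8: [47/4, 253/8, 251/8]
after L2 α=1/4: [1073/16, 911/32, 2545/32]
= [67, 28, 80]

(0,0) stack=L1,L2,L3; from [0,0,0]:
L1 α=1/8: [47/4, 253/8, 251/8]
L2 α=1/4: [1073/16, 911/32, 2545/32]
L3 α=1/2: [3009/32, 2671/64, 9073/64]
→ [94, 42, 142]

(1,1) stack=L1,L2,L3; from [0,0,0]:
after L1 α=7/8: [7, 287/4, 119/8]
after L2 α=3/4: [607/4, 1211/16, 2087/32]
after L3 α=1/3: [955/6, 1507/24, 1885/16]
= [159, 63, 118]

at x=0,y=2 over L1,L2,L3:
after L1 α=4/5: [496/5, 156/5, 16]
after L2 α=1/6: [373/3, 215/6, 251/6]
after L3 α=1/3: [1163/9, 230/9, 692/9]
rounded: [129, 26, 77]

query (1,2) [L1,L2,L3,L4] — begin 0,0,0
after L1 α=3/8: [183/4, 387/8, 15/8]
after L2 α=5/8: [3629/32, 3761/64, 8765/64]
after L3 α=0: [3629/32, 3761/64, 8765/64]
after L4 α=1/3: [5405/48, 2939/32, 14653/96]
rounded: [113, 92, 153]


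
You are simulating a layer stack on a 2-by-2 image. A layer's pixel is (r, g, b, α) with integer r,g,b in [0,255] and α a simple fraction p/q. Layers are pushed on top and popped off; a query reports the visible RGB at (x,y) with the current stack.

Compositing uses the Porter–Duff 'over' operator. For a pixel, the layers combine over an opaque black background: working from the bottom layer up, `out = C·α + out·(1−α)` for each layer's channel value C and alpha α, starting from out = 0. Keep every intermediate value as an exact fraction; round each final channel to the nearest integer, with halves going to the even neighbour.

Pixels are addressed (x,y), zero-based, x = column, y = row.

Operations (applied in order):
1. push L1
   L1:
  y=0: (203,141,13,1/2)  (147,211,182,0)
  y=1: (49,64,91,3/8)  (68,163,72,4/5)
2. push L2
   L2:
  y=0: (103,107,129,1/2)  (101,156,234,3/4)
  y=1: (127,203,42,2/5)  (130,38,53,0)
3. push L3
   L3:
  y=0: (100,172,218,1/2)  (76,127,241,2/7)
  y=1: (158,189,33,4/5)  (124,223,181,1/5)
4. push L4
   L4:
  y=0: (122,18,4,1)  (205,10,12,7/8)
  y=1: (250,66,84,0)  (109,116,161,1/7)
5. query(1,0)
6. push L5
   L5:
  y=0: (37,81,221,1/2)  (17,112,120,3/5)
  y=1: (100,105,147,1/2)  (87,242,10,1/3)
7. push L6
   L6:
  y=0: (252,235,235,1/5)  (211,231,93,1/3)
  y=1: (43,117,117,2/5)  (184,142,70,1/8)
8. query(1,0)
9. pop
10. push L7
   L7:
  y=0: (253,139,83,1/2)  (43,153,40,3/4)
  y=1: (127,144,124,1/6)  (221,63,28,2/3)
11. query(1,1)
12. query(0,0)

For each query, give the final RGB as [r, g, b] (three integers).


query (1,0) [L1,L2,L3,L4] — begin 0,0,0
L1 α=0: [0, 0, 0]
L2 α=3/4: [303/4, 117, 351/2]
L3 α=2/7: [2123/28, 839/7, 2719/14]
L4 α=7/8: [42303/224, 1329/56, 3895/112]
= [189, 24, 35]

at x=1,y=0 over L1,L2,L3,L4,L5,L6:
L1 α=0: [0, 0, 0]
L2 α=3/4: [303/4, 117, 351/2]
L3 α=2/7: [2123/28, 839/7, 2719/14]
L4 α=7/8: [42303/224, 1329/56, 3895/112]
L5 α=3/5: [9603/112, 10737/140, 4811/56]
L6 α=1/3: [21419/168, 8969/70, 7415/84]
→ [127, 128, 88]

(1,1) stack=L1,L2,L3,L4,L5,L7; from [0,0,0]:
after L1 α=4/5: [272/5, 652/5, 288/5]
after L2 α=0: [272/5, 652/5, 288/5]
after L3 α=1/5: [1708/25, 3723/25, 2057/25]
after L4 α=1/7: [12973/175, 25238/175, 16367/175]
after L5 α=1/3: [41171/525, 30942/175, 34484/525]
after L7 α=2/3: [273221/1575, 17664/175, 63884/1575]
rounded: [173, 101, 41]

at x=0,y=0 over L1,L2,L3,L4,L5,L7:
+L1 (α=1/2) → [203/2, 141/2, 13/2]
+L2 (α=1/2) → [409/4, 355/4, 271/4]
+L3 (α=1/2) → [809/8, 1043/8, 1143/8]
+L4 (α=1) → [122, 18, 4]
+L5 (α=1/2) → [159/2, 99/2, 225/2]
+L7 (α=1/2) → [665/4, 377/4, 391/4]
= [166, 94, 98]


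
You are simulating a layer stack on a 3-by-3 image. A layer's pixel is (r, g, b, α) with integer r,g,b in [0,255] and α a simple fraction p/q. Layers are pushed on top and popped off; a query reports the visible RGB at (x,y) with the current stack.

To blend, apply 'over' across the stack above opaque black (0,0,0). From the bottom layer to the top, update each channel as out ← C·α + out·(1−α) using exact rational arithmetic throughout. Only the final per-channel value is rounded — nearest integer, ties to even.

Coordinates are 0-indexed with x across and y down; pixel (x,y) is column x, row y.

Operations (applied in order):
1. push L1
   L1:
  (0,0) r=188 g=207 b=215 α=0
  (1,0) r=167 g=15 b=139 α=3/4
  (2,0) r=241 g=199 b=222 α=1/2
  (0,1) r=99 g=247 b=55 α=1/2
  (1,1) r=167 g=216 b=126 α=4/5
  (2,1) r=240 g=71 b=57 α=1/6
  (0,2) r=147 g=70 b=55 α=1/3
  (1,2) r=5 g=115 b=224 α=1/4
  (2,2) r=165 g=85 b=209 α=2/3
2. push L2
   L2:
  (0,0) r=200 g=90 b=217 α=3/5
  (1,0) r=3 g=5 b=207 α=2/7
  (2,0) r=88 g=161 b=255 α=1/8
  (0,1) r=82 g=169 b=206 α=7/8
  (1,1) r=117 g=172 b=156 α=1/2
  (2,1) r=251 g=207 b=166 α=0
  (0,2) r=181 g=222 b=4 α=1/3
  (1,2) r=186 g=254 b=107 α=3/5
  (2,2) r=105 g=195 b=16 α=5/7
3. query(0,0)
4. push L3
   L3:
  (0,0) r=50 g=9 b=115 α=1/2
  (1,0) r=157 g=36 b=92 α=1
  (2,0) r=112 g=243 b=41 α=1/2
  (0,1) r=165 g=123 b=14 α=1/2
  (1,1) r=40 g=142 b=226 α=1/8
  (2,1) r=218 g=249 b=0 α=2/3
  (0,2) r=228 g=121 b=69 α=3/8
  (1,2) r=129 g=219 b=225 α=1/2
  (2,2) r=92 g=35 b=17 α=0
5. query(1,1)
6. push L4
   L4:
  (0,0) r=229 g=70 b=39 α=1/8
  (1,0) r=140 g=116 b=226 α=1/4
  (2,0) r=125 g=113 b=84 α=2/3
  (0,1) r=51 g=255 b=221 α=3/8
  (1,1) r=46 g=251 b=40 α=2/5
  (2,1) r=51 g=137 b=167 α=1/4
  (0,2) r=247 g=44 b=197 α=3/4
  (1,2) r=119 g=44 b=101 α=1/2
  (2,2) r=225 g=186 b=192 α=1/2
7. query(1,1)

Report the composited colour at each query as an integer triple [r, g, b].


query (0,0) [L1,L2] — begin 0,0,0
after L1 α=0: [0, 0, 0]
after L2 α=3/5: [120, 54, 651/5]
→ [120, 54, 130]

at x=1,y=1 over L1,L2,L3:
L1 α=4/5: [668/5, 864/5, 504/5]
L2 α=1/2: [1253/10, 862/5, 642/5]
L3 α=1/8: [9171/80, 843/5, 703/5]
rounded: [115, 169, 141]

query (1,1) [L1,L2,L3,L4] — begin 0,0,0
L1 α=4/5: [668/5, 864/5, 504/5]
L2 α=1/2: [1253/10, 862/5, 642/5]
L3 α=1/8: [9171/80, 843/5, 703/5]
L4 α=2/5: [34873/400, 5039/25, 2509/25]
→ [87, 202, 100]


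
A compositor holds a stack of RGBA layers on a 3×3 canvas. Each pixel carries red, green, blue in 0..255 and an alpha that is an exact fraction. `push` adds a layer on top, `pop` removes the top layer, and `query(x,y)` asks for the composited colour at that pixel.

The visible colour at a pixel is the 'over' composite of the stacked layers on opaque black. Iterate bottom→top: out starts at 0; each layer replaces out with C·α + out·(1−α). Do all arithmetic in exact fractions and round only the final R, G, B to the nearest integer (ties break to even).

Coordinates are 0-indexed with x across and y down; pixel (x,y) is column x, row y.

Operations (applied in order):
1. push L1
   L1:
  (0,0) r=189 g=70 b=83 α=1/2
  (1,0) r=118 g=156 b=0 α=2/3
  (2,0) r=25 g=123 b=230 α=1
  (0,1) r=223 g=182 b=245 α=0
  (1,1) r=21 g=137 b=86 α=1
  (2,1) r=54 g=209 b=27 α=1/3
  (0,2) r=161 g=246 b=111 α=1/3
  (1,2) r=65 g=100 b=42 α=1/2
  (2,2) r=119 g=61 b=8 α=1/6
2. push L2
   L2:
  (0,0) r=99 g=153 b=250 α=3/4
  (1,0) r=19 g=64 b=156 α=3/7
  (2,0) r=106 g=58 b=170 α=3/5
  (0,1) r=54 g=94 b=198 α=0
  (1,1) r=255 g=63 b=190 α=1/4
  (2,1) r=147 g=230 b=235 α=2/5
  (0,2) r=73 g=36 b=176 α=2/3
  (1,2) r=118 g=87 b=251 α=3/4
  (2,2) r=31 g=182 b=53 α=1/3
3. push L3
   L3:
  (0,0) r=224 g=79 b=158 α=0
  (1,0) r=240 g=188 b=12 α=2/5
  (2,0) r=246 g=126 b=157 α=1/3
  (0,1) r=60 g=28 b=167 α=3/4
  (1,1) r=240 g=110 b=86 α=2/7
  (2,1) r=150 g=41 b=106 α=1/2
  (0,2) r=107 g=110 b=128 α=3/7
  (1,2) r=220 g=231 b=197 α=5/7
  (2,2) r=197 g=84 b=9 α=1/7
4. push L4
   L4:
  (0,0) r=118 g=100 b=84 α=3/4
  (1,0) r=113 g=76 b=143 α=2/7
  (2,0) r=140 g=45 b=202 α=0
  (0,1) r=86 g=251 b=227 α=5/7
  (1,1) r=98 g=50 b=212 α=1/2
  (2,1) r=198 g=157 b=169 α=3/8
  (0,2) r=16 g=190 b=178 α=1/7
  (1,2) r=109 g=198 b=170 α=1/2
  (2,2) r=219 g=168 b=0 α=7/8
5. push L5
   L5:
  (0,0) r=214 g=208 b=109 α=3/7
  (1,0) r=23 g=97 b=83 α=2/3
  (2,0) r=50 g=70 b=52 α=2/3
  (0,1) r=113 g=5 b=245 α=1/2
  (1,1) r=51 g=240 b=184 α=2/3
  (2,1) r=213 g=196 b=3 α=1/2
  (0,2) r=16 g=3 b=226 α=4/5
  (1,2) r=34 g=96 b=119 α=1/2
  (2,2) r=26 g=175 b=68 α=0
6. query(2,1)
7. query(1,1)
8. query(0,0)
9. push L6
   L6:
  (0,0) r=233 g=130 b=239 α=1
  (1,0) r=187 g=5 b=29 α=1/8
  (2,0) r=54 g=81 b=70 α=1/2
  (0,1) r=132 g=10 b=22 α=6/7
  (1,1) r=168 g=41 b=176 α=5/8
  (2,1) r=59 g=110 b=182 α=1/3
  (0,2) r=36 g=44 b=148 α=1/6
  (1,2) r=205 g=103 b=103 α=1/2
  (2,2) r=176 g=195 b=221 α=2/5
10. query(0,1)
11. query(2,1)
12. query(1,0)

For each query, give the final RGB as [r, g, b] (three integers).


(2,1) stack=L1,L2,L3,L4,L5; from [0,0,0]:
+L1 (α=1/3) → [18, 209/3, 9]
+L2 (α=2/5) → [348/5, 669/5, 497/5]
+L3 (α=1/2) → [549/5, 437/5, 1027/10]
+L4 (α=3/8) → [1143/8, 227/2, 2041/16]
+L5 (α=1/2) → [2847/16, 619/4, 2089/32]
→ [178, 155, 65]

(1,1) stack=L1,L2,L3,L4,L5; from [0,0,0]:
L1 α=1: [21, 137, 86]
L2 α=1/4: [159/2, 237/2, 112]
L3 α=2/7: [1755/14, 1625/14, 732/7]
L4 α=1/2: [3127/28, 2325/28, 1108/7]
L5 α=2/3: [5983/84, 5255/28, 1228/7]
= [71, 188, 175]

(0,0) stack=L1,L2,L3,L4,L5; from [0,0,0]:
L1 α=1/2: [189/2, 35, 83/2]
L2 α=3/4: [783/8, 247/2, 1583/8]
L3 α=0: [783/8, 247/2, 1583/8]
L4 α=3/4: [3615/32, 847/8, 3599/32]
L5 α=3/7: [8751/56, 2095/14, 6215/56]
rounded: [156, 150, 111]

query (0,1) [L1,L2,L3,L4,L5,L6] — begin 0,0,0
after L1 α=0: [0, 0, 0]
after L2 α=0: [0, 0, 0]
after L3 α=3/4: [45, 21, 501/4]
after L4 α=5/7: [520/7, 1297/7, 2771/14]
after L5 α=1/2: [1311/14, 666/7, 6201/28]
after L6 α=6/7: [12399/98, 1086/49, 9897/196]
rounded: [127, 22, 50]

(2,1) stack=L1,L2,L3,L4,L5,L6; from [0,0,0]:
after L1 α=1/3: [18, 209/3, 9]
after L2 α=2/5: [348/5, 669/5, 497/5]
after L3 α=1/2: [549/5, 437/5, 1027/10]
after L4 α=3/8: [1143/8, 227/2, 2041/16]
after L5 α=1/2: [2847/16, 619/4, 2089/32]
after L6 α=1/3: [3319/24, 839/6, 1667/16]
= [138, 140, 104]

query (1,0) [L1,L2,L3,L4,L5,L6] — begin 0,0,0
L1 α=2/3: [236/3, 104, 0]
L2 α=3/7: [1115/21, 608/7, 468/7]
L3 α=2/5: [895/7, 4456/35, 1572/35]
L4 α=2/7: [6057/49, 5520/49, 3574/49]
L5 α=2/3: [8311/147, 15026/147, 11708/147]
L6 α=1/8: [6119/84, 15131/168, 12317/168]
→ [73, 90, 73]


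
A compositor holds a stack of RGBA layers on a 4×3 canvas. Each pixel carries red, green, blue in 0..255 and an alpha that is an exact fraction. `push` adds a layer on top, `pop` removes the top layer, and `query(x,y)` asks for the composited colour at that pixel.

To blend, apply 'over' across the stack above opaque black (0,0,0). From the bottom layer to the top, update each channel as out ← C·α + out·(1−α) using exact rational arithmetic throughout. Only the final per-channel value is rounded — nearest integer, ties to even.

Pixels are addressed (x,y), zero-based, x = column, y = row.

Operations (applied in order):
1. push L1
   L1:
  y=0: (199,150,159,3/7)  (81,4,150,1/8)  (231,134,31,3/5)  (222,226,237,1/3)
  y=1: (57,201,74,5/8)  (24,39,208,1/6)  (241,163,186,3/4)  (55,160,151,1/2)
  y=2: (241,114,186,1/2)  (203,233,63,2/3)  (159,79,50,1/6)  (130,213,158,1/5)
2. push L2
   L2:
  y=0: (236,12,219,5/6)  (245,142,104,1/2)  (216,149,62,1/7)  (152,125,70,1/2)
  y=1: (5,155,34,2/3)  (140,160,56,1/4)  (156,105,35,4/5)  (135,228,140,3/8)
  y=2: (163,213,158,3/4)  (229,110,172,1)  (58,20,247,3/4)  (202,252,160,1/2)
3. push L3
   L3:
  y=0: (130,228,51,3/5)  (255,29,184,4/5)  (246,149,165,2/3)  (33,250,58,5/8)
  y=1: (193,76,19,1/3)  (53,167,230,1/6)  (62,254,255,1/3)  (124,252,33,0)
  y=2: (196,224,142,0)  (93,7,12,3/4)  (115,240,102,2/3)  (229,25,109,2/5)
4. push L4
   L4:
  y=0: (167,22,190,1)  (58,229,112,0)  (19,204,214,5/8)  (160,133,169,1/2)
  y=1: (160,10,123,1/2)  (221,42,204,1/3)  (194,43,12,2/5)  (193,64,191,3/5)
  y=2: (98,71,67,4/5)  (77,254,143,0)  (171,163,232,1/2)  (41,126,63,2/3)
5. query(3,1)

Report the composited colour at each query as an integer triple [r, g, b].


query (3,1) [L1,L2,L3,L4] — begin 0,0,0
L1 α=1/2: [55/2, 80, 151/2]
L2 α=3/8: [1085/16, 271/2, 1595/16]
L3 α=0: [1085/16, 271/2, 1595/16]
L4 α=3/5: [5717/40, 463/5, 6179/40]
rounded: [143, 93, 154]


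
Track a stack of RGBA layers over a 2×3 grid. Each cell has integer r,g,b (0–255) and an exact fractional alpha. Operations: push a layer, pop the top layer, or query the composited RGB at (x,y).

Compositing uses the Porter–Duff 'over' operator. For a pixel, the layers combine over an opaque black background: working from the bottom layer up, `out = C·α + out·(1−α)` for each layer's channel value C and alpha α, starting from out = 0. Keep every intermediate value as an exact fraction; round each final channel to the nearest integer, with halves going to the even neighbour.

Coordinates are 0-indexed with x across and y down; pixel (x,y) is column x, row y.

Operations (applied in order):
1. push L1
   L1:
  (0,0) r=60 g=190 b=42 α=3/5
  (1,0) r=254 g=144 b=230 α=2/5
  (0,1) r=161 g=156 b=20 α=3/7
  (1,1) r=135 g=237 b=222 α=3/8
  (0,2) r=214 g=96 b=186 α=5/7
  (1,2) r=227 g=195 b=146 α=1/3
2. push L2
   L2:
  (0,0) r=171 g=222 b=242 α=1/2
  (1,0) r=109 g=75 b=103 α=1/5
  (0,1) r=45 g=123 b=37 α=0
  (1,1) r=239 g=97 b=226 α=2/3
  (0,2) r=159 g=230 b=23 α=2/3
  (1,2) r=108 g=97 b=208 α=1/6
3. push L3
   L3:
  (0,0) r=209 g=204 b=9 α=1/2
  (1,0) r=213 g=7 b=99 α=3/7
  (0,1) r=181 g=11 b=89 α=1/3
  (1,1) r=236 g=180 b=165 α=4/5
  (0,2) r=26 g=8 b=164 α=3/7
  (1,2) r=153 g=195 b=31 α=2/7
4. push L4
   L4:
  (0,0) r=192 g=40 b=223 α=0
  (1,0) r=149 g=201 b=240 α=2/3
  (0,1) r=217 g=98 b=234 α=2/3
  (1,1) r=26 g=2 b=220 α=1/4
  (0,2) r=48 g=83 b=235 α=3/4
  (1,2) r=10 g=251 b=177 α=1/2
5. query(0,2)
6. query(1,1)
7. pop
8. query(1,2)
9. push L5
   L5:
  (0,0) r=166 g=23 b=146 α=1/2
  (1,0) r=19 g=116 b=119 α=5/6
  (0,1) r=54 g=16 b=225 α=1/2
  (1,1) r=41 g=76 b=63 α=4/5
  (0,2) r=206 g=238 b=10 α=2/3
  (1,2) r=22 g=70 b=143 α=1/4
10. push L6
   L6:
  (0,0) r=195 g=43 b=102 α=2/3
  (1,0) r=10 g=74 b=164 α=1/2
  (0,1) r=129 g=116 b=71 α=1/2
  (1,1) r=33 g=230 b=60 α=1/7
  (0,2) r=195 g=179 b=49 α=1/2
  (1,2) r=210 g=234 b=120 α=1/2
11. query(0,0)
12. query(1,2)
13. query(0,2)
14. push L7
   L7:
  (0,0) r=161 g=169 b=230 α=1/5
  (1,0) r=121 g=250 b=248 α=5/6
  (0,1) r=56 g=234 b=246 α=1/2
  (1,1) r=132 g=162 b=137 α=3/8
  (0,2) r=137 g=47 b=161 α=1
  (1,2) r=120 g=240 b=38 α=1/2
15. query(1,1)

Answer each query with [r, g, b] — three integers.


(0,2) stack=L1,L2,L3,L4; from [0,0,0]:
after L1 α=5/7: [1070/7, 480/7, 930/7]
after L2 α=2/3: [3296/21, 3700/21, 1252/21]
after L3 α=3/7: [14822/147, 15304/147, 15340/147]
after L4 α=3/4: [17995/294, 51907/588, 118975/588]
= [61, 88, 202]

(1,1) stack=L1,L2,L3,L4; from [0,0,0]:
+L1 (α=3/8) → [405/8, 711/8, 333/4]
+L2 (α=2/3) → [4229/24, 2263/24, 2141/12]
+L3 (α=4/5) → [5377/24, 19543/120, 10061/60]
+L4 (α=1/4) → [5585/32, 19623/160, 14461/80]
→ [175, 123, 181]

query (1,2) [L1,L2,L3] — begin 0,0,0
+L1 (α=1/3) → [227/3, 65, 146/3]
+L2 (α=1/6) → [1459/18, 211/3, 677/9]
+L3 (α=2/7) → [1829/18, 2225/21, 3943/63]
→ [102, 106, 63]

query (0,0) [L1,L2,L3,L5,L6] — begin 0,0,0
+L1 (α=3/5) → [36, 114, 126/5]
+L2 (α=1/2) → [207/2, 168, 668/5]
+L3 (α=1/2) → [625/4, 186, 713/10]
+L5 (α=1/2) → [1289/8, 209/2, 2173/20]
+L6 (α=2/3) → [4409/24, 127/2, 6253/60]
= [184, 64, 104]

at x=1,y=2 over L1,L2,L3,L5,L6:
+L1 (α=1/3) → [227/3, 65, 146/3]
+L2 (α=1/6) → [1459/18, 211/3, 677/9]
+L3 (α=2/7) → [1829/18, 2225/21, 3943/63]
+L5 (α=1/4) → [1961/24, 2715/28, 3473/42]
+L6 (α=1/2) → [7001/48, 9267/56, 8513/84]
rounded: [146, 165, 101]

(0,2) stack=L1,L2,L3,L5,L6; from [0,0,0]:
after L1 α=5/7: [1070/7, 480/7, 930/7]
after L2 α=2/3: [3296/21, 3700/21, 1252/21]
after L3 α=3/7: [14822/147, 15304/147, 15340/147]
after L5 α=2/3: [75386/441, 85276/441, 18280/441]
after L6 α=1/2: [161381/882, 164215/882, 39889/882]
rounded: [183, 186, 45]

at x=1,y=1 over L1,L2,L3,L5,L6,L7:
+L1 (α=3/8) → [405/8, 711/8, 333/4]
+L2 (α=2/3) → [4229/24, 2263/24, 2141/12]
+L3 (α=4/5) → [5377/24, 19543/120, 10061/60]
+L5 (α=4/5) → [9313/120, 56023/600, 25181/300]
+L6 (α=1/7) → [9973/140, 11289/100, 28181/350]
+L7 (α=3/8) → [21061/224, 21009/160, 56951/560]
rounded: [94, 131, 102]


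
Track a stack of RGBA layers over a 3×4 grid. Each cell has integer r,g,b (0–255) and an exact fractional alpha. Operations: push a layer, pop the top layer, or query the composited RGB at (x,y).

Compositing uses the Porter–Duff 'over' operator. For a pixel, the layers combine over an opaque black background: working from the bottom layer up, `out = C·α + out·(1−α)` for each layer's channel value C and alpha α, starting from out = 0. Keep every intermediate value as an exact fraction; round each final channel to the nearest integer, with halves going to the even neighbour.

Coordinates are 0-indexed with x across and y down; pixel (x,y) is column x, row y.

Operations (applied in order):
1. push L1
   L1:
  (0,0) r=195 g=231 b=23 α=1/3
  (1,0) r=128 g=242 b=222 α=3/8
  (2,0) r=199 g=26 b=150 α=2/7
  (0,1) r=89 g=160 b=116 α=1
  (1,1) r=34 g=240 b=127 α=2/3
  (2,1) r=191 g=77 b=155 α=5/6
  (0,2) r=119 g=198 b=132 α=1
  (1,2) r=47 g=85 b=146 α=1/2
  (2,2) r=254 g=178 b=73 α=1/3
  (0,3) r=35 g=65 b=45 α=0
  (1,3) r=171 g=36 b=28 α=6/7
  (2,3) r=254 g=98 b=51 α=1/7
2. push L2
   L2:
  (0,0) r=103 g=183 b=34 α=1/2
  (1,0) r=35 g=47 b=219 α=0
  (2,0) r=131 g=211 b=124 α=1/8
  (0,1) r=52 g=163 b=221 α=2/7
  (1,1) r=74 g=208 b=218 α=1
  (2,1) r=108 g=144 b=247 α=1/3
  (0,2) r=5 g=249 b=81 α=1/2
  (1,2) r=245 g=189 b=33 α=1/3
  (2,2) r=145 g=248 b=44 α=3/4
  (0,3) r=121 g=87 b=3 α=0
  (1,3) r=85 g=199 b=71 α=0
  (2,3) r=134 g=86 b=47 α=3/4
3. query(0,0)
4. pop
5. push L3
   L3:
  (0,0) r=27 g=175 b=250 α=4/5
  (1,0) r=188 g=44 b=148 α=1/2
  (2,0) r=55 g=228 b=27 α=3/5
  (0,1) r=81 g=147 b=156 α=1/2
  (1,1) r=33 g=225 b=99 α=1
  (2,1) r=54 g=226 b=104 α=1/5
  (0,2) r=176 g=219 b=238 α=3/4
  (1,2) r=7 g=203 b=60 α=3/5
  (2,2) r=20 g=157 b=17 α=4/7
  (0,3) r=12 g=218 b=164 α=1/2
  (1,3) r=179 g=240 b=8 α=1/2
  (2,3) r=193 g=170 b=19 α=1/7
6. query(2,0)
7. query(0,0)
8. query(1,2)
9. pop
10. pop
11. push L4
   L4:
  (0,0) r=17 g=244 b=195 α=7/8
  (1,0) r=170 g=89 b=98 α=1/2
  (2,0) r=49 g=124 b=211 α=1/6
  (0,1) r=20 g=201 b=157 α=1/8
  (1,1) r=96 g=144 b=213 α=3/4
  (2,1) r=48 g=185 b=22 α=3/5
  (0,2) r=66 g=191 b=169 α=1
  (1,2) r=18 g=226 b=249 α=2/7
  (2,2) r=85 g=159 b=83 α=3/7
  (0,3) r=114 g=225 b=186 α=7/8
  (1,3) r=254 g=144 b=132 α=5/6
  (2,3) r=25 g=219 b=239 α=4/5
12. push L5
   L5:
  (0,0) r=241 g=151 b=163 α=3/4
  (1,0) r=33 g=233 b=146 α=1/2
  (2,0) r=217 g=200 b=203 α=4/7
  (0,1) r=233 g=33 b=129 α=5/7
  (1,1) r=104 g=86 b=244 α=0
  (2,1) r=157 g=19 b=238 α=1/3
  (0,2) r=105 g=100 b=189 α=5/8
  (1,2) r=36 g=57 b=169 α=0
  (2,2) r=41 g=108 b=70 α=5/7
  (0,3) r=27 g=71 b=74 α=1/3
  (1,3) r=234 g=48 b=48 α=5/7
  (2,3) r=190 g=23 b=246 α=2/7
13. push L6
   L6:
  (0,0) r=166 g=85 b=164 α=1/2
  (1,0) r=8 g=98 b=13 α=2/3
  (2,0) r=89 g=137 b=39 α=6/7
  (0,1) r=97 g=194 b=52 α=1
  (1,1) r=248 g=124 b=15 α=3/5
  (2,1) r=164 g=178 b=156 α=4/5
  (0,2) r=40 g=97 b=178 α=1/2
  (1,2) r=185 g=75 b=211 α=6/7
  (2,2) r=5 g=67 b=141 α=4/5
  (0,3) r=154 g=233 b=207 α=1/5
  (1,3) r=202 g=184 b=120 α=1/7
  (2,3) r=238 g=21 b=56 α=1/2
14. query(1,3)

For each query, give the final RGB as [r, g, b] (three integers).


(0,0) stack=L1,L2; from [0,0,0]:
+L1 (α=1/3) → [65, 77, 23/3]
+L2 (α=1/2) → [84, 130, 125/6]
→ [84, 130, 21]

query (2,0) [L1,L3] — begin 0,0,0
L1 α=2/7: [398/7, 52/7, 300/7]
L3 α=3/5: [1951/35, 4892/35, 1167/35]
→ [56, 140, 33]

query (0,0) [L1,L3] — begin 0,0,0
L1 α=1/3: [65, 77, 23/3]
L3 α=4/5: [173/5, 777/5, 3023/15]
= [35, 155, 202]

(1,2) stack=L1,L3; from [0,0,0]:
L1 α=1/2: [47/2, 85/2, 73]
L3 α=3/5: [68/5, 694/5, 326/5]
rounded: [14, 139, 65]

at x=1,y=3 over L4,L5,L6:
L4 α=5/6: [635/3, 120, 110]
L5 α=5/7: [4780/21, 480/7, 460/7]
L6 α=1/7: [10974/49, 4168/49, 3600/49]
→ [224, 85, 73]


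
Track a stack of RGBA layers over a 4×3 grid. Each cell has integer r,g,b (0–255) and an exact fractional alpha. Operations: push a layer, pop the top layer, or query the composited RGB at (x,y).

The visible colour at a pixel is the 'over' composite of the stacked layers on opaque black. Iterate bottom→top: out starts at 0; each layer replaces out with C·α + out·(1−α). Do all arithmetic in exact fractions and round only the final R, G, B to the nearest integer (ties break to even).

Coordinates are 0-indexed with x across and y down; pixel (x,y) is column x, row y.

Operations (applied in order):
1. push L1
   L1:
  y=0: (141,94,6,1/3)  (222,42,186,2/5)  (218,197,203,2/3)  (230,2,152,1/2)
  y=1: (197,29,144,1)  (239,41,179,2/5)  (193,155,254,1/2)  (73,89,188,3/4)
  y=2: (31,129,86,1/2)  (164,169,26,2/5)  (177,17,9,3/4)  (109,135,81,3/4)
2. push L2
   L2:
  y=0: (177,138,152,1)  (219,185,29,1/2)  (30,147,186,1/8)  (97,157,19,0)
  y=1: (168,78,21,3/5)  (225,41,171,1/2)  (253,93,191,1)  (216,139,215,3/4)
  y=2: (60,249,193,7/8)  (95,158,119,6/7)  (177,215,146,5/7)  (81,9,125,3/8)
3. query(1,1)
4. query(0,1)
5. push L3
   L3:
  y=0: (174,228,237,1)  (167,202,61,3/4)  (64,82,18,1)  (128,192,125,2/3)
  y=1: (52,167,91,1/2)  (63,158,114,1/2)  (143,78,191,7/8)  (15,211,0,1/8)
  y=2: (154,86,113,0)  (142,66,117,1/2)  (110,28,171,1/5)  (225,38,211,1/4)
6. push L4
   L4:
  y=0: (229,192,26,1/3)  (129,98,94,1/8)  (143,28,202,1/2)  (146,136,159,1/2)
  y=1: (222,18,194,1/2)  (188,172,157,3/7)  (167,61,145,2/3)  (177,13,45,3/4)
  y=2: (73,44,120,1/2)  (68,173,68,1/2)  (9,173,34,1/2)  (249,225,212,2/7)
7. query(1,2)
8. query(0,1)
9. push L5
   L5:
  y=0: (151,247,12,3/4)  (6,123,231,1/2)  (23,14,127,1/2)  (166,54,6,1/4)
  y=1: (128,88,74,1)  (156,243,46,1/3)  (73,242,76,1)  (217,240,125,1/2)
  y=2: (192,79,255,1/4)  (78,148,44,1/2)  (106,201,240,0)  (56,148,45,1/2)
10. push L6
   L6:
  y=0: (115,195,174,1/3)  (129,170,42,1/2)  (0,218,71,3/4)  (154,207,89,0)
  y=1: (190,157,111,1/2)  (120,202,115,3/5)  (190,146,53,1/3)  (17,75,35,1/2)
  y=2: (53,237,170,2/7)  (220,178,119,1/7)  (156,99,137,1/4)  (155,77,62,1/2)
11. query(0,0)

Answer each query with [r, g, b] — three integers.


(1,1) stack=L1,L2; from [0,0,0]:
after L1 α=2/5: [478/5, 82/5, 358/5]
after L2 α=1/2: [1603/10, 287/10, 1213/10]
= [160, 29, 121]

at x=0,y=1 over L1,L2:
L1 α=1: [197, 29, 144]
L2 α=3/5: [898/5, 292/5, 351/5]
= [180, 58, 70]

(1,2) stack=L1,L2,L3,L4; from [0,0,0]:
L1 α=2/5: [328/5, 338/5, 52/5]
L2 α=6/7: [454/5, 5078/35, 3622/35]
L3 α=1/2: [582/5, 3694/35, 7717/70]
L4 α=1/2: [461/5, 9749/70, 12477/140]
rounded: [92, 139, 89]

query (0,1) [L1,L2,L3,L4] — begin 0,0,0
L1 α=1: [197, 29, 144]
L2 α=3/5: [898/5, 292/5, 351/5]
L3 α=1/2: [579/5, 1127/10, 403/5]
L4 α=1/2: [1689/10, 1307/20, 1373/10]
rounded: [169, 65, 137]

at x=0,y=0 over L1,L2,L3,L4,L5,L6:
after L1 α=1/3: [47, 94/3, 2]
after L2 α=1: [177, 138, 152]
after L3 α=1: [174, 228, 237]
after L4 α=1/3: [577/3, 216, 500/3]
after L5 α=3/4: [484/3, 957/4, 152/3]
after L6 α=1/3: [1313/9, 449/2, 826/9]
= [146, 224, 92]


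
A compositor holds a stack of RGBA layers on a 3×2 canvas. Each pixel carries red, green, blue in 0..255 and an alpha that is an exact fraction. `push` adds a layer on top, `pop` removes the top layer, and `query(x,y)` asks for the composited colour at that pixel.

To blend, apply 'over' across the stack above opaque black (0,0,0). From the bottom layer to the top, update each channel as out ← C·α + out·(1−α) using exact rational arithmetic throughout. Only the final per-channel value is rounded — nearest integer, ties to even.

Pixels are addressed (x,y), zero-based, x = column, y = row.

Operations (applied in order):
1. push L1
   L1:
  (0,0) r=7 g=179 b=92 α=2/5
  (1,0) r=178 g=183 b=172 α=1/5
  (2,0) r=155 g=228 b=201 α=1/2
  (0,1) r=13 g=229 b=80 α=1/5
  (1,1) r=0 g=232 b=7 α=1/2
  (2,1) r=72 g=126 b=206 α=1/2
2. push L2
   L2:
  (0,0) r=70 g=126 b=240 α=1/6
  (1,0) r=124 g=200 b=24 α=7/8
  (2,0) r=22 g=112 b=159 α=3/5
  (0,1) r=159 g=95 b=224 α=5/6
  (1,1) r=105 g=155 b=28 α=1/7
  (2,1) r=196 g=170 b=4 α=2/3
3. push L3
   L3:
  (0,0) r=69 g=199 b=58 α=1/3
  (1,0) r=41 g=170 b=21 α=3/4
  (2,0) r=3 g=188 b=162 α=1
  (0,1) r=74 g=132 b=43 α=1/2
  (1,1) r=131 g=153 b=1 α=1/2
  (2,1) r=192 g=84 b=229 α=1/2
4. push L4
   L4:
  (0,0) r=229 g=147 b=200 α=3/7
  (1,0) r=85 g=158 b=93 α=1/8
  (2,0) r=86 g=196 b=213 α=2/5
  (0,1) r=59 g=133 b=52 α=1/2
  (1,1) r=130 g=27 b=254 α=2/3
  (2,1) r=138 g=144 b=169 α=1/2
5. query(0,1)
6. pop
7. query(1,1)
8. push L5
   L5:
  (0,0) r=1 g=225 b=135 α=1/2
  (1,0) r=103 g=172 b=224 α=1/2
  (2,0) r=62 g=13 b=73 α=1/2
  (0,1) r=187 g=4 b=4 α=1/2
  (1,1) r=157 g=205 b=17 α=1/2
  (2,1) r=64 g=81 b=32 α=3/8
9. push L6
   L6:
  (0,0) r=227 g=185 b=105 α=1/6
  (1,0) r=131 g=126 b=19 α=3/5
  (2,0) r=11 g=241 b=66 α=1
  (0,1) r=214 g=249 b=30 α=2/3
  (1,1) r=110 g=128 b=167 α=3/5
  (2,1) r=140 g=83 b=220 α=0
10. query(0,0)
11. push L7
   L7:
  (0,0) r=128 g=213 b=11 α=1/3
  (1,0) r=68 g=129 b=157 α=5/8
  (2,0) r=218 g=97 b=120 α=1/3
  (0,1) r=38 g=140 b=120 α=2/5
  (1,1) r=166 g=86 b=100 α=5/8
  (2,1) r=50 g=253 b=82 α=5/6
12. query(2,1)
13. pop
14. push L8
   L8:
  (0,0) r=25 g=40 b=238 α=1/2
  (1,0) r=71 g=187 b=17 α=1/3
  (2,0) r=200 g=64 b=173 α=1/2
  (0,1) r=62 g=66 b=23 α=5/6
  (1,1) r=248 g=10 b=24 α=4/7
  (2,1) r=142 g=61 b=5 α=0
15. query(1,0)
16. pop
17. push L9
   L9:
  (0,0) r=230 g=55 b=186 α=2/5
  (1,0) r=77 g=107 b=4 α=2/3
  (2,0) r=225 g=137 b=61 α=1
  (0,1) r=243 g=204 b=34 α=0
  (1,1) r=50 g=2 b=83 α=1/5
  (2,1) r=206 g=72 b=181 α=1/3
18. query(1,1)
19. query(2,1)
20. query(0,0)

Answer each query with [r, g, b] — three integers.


(0,1) stack=L1,L2,L3,L4; from [0,0,0]:
+L1 (α=1/5) → [13/5, 229/5, 16]
+L2 (α=5/6) → [1994/15, 434/5, 568/3]
+L3 (α=1/2) → [1552/15, 547/5, 697/6]
+L4 (α=1/2) → [2437/30, 606/5, 1009/12]
rounded: [81, 121, 84]

(1,1) stack=L1,L2,L3; from [0,0,0]:
+L1 (α=1/2) → [0, 116, 7/2]
+L2 (α=1/7) → [15, 851/7, 7]
+L3 (α=1/2) → [73, 961/7, 4]
rounded: [73, 137, 4]

at x=0,y=0 over L1,L2,L3,L5,L6:
+L1 (α=2/5) → [14/5, 358/5, 184/5]
+L2 (α=1/6) → [14, 242/3, 212/3]
+L3 (α=1/3) → [97/3, 1081/9, 598/9]
+L5 (α=1/2) → [50/3, 1553/9, 1813/18]
+L6 (α=1/6) → [931/18, 4715/27, 10955/108]
→ [52, 175, 101]

(2,1) stack=L1,L2,L3,L5,L6,L7; from [0,0,0]:
+L1 (α=1/2) → [36, 63, 103]
+L2 (α=2/3) → [428/3, 403/3, 37]
+L3 (α=1/2) → [502/3, 655/6, 133]
+L5 (α=3/8) → [1543/12, 4733/48, 761/8]
+L6 (α=0) → [1543/12, 4733/48, 761/8]
+L7 (α=5/6) → [4543/72, 65453/288, 1347/16]
= [63, 227, 84]

(1,0) stack=L1,L2,L3,L5,L6,L8; from [0,0,0]:
L1 α=1/5: [178/5, 183/5, 172/5]
L2 α=7/8: [2259/20, 7183/40, 253/10]
L3 α=3/4: [4719/80, 27583/160, 883/40]
L5 α=1/2: [12959/160, 55103/320, 9843/80]
L6 α=3/5: [44399/400, 115583/800, 12123/200]
L8 α=1/3: [19533/200, 63461/400, 13823/300]
→ [98, 159, 46]

at x=1,y=1 over L1,L2,L3,L5,L6,L9:
L1 α=1/2: [0, 116, 7/2]
L2 α=1/7: [15, 851/7, 7]
L3 α=1/2: [73, 961/7, 4]
L5 α=1/2: [115, 1198/7, 21/2]
L6 α=3/5: [112, 5084/35, 522/5]
L9 α=1/5: [498/5, 20406/175, 2503/25]
rounded: [100, 117, 100]

at x=2,y=1 over L1,L2,L3,L5,L6,L9:
after L1 α=1/2: [36, 63, 103]
after L2 α=2/3: [428/3, 403/3, 37]
after L3 α=1/2: [502/3, 655/6, 133]
after L5 α=3/8: [1543/12, 4733/48, 761/8]
after L6 α=0: [1543/12, 4733/48, 761/8]
after L9 α=1/3: [2779/18, 6461/72, 495/4]
→ [154, 90, 124]

(0,0) stack=L1,L2,L3,L5,L6,L9; from [0,0,0]:
+L1 (α=2/5) → [14/5, 358/5, 184/5]
+L2 (α=1/6) → [14, 242/3, 212/3]
+L3 (α=1/3) → [97/3, 1081/9, 598/9]
+L5 (α=1/2) → [50/3, 1553/9, 1813/18]
+L6 (α=1/6) → [931/18, 4715/27, 10955/108]
+L9 (α=2/5) → [3691/30, 1141/9, 24347/180]
rounded: [123, 127, 135]


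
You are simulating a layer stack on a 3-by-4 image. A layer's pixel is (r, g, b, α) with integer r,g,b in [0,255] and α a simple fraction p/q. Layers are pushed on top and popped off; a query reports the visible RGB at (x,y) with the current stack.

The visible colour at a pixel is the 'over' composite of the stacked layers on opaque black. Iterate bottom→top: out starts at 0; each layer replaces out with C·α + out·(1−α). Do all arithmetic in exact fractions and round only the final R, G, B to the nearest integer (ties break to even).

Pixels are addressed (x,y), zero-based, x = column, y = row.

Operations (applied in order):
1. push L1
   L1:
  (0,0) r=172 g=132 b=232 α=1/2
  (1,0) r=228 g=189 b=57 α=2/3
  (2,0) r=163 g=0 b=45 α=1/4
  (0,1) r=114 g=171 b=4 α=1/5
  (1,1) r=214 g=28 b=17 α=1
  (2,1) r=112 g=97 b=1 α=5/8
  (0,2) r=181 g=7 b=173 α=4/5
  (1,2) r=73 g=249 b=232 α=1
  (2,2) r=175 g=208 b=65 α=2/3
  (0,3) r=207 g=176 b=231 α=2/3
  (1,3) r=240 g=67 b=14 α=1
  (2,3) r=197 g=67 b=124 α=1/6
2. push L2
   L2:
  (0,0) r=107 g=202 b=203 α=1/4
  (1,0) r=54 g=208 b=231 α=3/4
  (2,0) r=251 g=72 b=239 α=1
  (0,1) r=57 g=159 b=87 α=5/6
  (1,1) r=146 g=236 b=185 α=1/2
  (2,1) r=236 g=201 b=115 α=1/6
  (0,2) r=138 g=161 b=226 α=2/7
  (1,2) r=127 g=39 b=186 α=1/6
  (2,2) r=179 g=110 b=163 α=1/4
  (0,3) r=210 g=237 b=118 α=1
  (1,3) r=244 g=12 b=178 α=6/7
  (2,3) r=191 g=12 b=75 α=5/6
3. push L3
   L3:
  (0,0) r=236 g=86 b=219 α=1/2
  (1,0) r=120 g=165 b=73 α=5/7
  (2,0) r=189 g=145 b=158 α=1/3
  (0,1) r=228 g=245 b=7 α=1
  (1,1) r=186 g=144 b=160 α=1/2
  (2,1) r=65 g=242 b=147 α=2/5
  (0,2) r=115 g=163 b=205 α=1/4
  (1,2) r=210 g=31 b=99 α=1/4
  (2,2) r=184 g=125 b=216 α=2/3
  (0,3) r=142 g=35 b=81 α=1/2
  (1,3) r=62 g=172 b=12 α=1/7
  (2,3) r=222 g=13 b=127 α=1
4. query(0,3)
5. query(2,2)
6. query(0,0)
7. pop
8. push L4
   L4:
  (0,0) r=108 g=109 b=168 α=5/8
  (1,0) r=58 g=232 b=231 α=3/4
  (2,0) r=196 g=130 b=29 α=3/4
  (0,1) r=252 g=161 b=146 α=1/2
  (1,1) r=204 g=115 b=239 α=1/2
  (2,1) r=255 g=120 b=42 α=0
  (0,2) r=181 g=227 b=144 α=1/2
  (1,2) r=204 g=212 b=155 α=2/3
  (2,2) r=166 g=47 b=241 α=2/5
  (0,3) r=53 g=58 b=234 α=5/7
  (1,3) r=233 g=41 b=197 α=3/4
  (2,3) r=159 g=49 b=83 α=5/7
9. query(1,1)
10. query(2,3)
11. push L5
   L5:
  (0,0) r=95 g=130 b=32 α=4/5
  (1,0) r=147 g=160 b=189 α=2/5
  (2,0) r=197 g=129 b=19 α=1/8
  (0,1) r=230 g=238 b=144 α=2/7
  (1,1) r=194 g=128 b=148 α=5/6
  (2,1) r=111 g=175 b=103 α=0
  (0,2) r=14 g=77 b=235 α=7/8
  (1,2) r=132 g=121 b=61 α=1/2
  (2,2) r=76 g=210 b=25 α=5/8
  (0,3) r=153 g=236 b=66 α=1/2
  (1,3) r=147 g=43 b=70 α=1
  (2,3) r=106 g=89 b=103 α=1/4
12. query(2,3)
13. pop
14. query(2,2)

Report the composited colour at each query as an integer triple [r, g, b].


at x=0,y=3 over L1,L2,L3:
L1 α=2/3: [138, 352/3, 154]
L2 α=1: [210, 237, 118]
L3 α=1/2: [176, 136, 199/2]
rounded: [176, 136, 100]

query (2,2) [L1,L2,L3] — begin 0,0,0
L1 α=2/3: [350/3, 416/3, 130/3]
L2 α=1/4: [529/4, 263/2, 293/4]
L3 α=2/3: [667/4, 763/6, 2021/12]
→ [167, 127, 168]

at x=0,y=0 over L1,L2,L3:
+L1 (α=1/2) → [86, 66, 116]
+L2 (α=1/4) → [365/4, 100, 551/4]
+L3 (α=1/2) → [1309/8, 93, 1427/8]
→ [164, 93, 178]

(1,1) stack=L1,L2,L4; from [0,0,0]:
L1 α=1: [214, 28, 17]
L2 α=1/2: [180, 132, 101]
L4 α=1/2: [192, 247/2, 170]
→ [192, 124, 170]

(2,3) stack=L1,L2,L4; from [0,0,0]:
+L1 (α=1/6) → [197/6, 67/6, 62/3]
+L2 (α=5/6) → [5927/36, 427/36, 1187/18]
+L4 (α=5/7) → [2891/18, 691/18, 4922/63]
→ [161, 38, 78]

query (2,3) [L1,L2,L4,L5] — begin 0,0,0
+L1 (α=1/6) → [197/6, 67/6, 62/3]
+L2 (α=5/6) → [5927/36, 427/36, 1187/18]
+L4 (α=5/7) → [2891/18, 691/18, 4922/63]
+L5 (α=1/4) → [3527/24, 1225/24, 7085/84]
→ [147, 51, 84]

query (2,2) [L1,L2,L4] — begin 0,0,0
+L1 (α=2/3) → [350/3, 416/3, 130/3]
+L2 (α=1/4) → [529/4, 263/2, 293/4]
+L4 (α=2/5) → [583/4, 977/10, 2807/20]
rounded: [146, 98, 140]
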